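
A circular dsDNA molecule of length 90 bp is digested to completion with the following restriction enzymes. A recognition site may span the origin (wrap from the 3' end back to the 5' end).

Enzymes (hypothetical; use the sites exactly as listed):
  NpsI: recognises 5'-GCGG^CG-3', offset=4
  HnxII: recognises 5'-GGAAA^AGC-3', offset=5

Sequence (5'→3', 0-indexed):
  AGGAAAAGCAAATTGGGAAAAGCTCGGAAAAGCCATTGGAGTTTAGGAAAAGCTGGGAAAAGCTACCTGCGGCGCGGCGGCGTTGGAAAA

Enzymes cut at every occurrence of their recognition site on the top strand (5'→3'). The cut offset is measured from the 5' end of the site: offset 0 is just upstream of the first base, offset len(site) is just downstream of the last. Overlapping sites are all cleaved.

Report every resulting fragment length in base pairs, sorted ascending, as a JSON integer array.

Per-enzyme occurrences:
  NpsI (GCGGCG, off=4): starts [68, 73, 76] → cuts [72, 77, 80]
  HnxII (GGAAAAGC, off=5): starts [1, 15, 25, 45, 55] → cuts [6, 20, 30, 50, 60]

Pooled cuts: [6, 20, 30, 50, 60, 72, 77, 80]

Fragment lengths:
  6→20: 14 bp
  20→30: 10 bp
  30→50: 20 bp
  50→60: 10 bp
  60→72: 12 bp
  72→77: 5 bp
  77→80: 3 bp
  80→6 (wrap): 90-80+6 = 16 bp

[3,5,10,10,12,14,16,20]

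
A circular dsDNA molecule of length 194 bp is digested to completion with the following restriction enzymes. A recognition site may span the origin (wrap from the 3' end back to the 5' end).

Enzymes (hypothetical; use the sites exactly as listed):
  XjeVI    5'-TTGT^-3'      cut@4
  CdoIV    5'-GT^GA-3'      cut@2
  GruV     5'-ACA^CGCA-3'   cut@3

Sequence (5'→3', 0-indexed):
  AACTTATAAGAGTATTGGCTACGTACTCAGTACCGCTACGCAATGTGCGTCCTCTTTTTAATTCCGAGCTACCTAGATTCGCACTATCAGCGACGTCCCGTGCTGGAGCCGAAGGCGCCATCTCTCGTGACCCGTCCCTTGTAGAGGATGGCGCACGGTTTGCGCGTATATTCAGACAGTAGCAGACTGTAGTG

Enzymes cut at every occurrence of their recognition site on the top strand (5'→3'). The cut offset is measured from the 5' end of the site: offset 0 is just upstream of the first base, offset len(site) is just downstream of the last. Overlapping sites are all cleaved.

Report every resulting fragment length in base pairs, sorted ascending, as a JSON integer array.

Per-enzyme occurrences:
  XjeVI (TTGT, off=4): starts [138] → cuts [142]
  CdoIV (GTGA, off=2): starts [126, 191] → cuts [128, 193]
  GruV (ACACGCA, off=3): no sites

Pooled cuts: [128, 142, 193]

Fragment lengths:
  128→142: 14 bp
  142→193: 51 bp
  193→128 (wrap): 194-193+128 = 129 bp

[14,51,129]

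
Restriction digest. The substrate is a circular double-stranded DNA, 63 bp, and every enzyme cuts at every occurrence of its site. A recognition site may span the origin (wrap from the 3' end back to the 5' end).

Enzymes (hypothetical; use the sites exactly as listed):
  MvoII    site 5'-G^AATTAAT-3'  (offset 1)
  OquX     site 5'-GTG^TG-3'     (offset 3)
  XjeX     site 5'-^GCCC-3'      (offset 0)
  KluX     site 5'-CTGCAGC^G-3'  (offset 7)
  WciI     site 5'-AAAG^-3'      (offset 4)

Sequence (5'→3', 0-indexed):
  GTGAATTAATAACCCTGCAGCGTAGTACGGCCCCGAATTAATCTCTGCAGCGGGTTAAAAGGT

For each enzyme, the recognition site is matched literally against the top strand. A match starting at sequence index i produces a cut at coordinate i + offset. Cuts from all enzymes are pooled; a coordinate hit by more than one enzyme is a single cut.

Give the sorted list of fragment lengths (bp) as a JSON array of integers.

Per-enzyme occurrences:
  MvoII GAATTAAT/1: at [2, 34] ⇒ [3, 35]
  OquX GTGTG/3: at [61] ⇒ [1]
  XjeX GCCC/0: at [29] ⇒ [29]
  KluX CTGCAGCG/7: at [14, 44] ⇒ [21, 51]
  WciI AAAG/4: at [57] ⇒ [61]

All cut coordinates (distinct, sorted): [1, 3, 21, 29, 35, 51, 61]

Fragments:
  1→3: 2 bp
  3→21: 18 bp
  21→29: 8 bp
  29→35: 6 bp
  35→51: 16 bp
  51→61: 10 bp
  61→1 (wrap): 63-61+1 = 3 bp

[2,3,6,8,10,16,18]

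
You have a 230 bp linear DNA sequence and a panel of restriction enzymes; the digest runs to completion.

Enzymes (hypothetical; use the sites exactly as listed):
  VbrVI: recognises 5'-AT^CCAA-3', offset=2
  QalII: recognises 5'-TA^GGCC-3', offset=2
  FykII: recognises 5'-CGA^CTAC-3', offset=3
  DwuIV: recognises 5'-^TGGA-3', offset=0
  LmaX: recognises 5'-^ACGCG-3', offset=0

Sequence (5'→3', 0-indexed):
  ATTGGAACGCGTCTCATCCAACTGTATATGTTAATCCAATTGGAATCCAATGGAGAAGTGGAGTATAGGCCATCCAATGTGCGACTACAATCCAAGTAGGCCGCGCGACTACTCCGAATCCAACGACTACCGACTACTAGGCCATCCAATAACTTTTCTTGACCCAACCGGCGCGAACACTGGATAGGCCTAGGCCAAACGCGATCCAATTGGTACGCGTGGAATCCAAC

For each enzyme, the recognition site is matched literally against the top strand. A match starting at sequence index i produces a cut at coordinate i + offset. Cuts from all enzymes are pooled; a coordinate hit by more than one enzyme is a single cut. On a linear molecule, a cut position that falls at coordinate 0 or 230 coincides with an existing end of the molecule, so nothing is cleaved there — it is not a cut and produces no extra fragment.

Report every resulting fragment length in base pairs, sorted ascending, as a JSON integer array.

Scan for sites:
  VbrVI (ATCCAA, off=2): starts [15, 33, 44, 71, 89, 117, 143, 203, 223] → cuts [17, 35, 46, 73, 91, 119, 145, 205, 225]
  QalII (TAGGCC, off=2): starts [65, 96, 137, 184, 190] → cuts [67, 98, 139, 186, 192]
  FykII (CGACTAC, off=3): starts [81, 105, 123, 130] → cuts [84, 108, 126, 133]
  DwuIV (TGGA, off=0): starts [2, 40, 50, 58, 180, 219] → cuts [2, 40, 50, 58, 180, 219]
  LmaX (ACGCG, off=0): starts [6, 198, 214] → cuts [6, 198, 214]

Pooled cuts: [2, 6, 17, 35, 40, 46, 50, 58, 67, 73, 84, 91, 98, 108, 119, 126, 133, 139, 145, 180, 186, 192, 198, 205, 214, 219, 225]

Fragments:
  [0,2): 2 bp
  [2,6): 4 bp
  [6,17): 11 bp
  [17,35): 18 bp
  [35,40): 5 bp
  [40,46): 6 bp
  [46,50): 4 bp
  [50,58): 8 bp
  [58,67): 9 bp
  [67,73): 6 bp
  [73,84): 11 bp
  [84,91): 7 bp
  [91,98): 7 bp
  [98,108): 10 bp
  [108,119): 11 bp
  [119,126): 7 bp
  [126,133): 7 bp
  [133,139): 6 bp
  [139,145): 6 bp
  [145,180): 35 bp
  [180,186): 6 bp
  [186,192): 6 bp
  [192,198): 6 bp
  [198,205): 7 bp
  [205,214): 9 bp
  [214,219): 5 bp
  [219,225): 6 bp
  [225,230): 5 bp

[2,4,4,5,5,5,6,6,6,6,6,6,6,6,7,7,7,7,7,8,9,9,10,11,11,11,18,35]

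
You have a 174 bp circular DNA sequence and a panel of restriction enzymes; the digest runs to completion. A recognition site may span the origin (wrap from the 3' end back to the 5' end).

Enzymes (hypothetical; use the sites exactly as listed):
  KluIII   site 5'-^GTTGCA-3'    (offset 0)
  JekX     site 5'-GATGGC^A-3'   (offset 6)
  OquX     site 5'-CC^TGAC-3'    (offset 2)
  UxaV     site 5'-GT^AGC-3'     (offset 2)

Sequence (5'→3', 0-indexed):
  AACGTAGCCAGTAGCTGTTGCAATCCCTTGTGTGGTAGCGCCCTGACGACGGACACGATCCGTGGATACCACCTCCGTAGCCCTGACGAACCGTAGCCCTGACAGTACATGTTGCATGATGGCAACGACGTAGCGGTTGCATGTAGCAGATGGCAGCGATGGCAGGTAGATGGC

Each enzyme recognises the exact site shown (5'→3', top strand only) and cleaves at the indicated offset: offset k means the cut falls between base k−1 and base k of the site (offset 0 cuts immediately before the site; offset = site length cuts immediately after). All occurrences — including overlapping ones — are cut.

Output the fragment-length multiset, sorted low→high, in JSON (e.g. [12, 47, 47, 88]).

Per-enzyme occurrences:
  KluIII (GTTGCA, off=0): starts [16, 110, 135] → cuts [16, 110, 135]
  JekX (GATGGCA, off=6): starts [117, 148, 157, 168] → cuts [0, 123, 154, 163]
  OquX (CCTGAC, off=2): starts [41, 81, 97] → cuts [43, 83, 99]
  UxaV (GTAGC, off=2): starts [3, 10, 34, 76, 92, 129, 142] → cuts [5, 12, 36, 78, 94, 131, 144]

All cut coordinates (distinct, sorted): [0, 5, 12, 16, 36, 43, 78, 83, 94, 99, 110, 123, 131, 135, 144, 154, 163]

Fragment lengths:
  0→5: 5 bp
  5→12: 7 bp
  12→16: 4 bp
  16→36: 20 bp
  36→43: 7 bp
  43→78: 35 bp
  78→83: 5 bp
  83→94: 11 bp
  94→99: 5 bp
  99→110: 11 bp
  110→123: 13 bp
  123→131: 8 bp
  131→135: 4 bp
  135→144: 9 bp
  144→154: 10 bp
  154→163: 9 bp
  163→0 (wrap): 174-163+0 = 11 bp

[4,4,5,5,5,7,7,8,9,9,10,11,11,11,13,20,35]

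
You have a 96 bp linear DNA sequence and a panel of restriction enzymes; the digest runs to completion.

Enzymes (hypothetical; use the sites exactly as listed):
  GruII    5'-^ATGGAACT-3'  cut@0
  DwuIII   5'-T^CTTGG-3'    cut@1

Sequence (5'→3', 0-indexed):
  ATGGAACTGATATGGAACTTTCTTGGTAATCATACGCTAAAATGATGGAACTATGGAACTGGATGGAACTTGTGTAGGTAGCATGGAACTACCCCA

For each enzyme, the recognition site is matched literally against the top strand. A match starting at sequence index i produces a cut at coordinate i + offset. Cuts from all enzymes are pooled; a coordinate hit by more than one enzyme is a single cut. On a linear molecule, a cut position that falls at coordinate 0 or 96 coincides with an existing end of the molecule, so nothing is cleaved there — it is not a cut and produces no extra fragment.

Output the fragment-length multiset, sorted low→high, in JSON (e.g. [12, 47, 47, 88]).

[8,10,10,11,14,20,23]

Per-enzyme occurrences:
  GruII ATGGAACT/0: at [0, 11, 44, 52, 62, 82] ⇒ [11, 44, 52, 62, 82] (position 0 is a terminus of the linear molecule — no cut)
  DwuIII TCTTGG/1: at [20] ⇒ [21]

All cut coordinates (distinct, sorted): [11, 21, 44, 52, 62, 82]

Fragment lengths:
  [0,11): 11 bp
  [11,21): 10 bp
  [21,44): 23 bp
  [44,52): 8 bp
  [52,62): 10 bp
  [62,82): 20 bp
  [82,96): 14 bp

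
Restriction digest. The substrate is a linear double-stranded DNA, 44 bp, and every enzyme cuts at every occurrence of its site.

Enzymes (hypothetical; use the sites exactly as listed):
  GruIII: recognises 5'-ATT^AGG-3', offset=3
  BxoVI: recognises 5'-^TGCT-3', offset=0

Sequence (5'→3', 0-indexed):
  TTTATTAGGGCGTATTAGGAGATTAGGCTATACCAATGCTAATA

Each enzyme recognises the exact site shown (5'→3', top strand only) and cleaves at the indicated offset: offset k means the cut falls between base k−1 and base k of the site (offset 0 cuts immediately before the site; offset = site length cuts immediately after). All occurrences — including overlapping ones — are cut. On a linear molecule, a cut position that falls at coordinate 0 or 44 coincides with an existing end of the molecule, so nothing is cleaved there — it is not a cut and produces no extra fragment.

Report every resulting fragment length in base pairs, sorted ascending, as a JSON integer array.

Site scan:
  GruIII (ATTAGG, off=3): starts [3, 13, 21] → cuts [6, 16, 24]
  BxoVI (TGCT, off=0): starts [36] → cuts [36]

All cut coordinates (distinct, sorted): [6, 16, 24, 36]

Fragment lengths:
  [0,6): 6 bp
  [6,16): 10 bp
  [16,24): 8 bp
  [24,36): 12 bp
  [36,44): 8 bp

[6,8,8,10,12]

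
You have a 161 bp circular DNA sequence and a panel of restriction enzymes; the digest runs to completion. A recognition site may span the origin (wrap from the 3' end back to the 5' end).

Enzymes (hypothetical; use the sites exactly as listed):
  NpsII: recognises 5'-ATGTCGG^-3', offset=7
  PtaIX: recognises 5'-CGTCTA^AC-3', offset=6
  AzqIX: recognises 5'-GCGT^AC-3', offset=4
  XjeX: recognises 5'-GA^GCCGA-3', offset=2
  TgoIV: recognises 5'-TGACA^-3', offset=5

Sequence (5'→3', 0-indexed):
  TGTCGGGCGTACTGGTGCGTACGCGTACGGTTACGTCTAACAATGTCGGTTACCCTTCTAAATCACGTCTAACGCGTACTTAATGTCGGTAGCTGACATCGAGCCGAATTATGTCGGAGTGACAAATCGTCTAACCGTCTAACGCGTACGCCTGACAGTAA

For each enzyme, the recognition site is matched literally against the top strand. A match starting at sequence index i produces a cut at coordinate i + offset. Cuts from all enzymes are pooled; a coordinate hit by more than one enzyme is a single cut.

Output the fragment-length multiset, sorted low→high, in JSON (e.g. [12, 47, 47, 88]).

Per-enzyme occurrences:
  NpsII ATGTCGG/7: at [42, 82, 110, 160] ⇒ [6, 49, 89, 117]
  PtaIX CGTCTAAC/6: at [33, 65, 127, 135] ⇒ [39, 71, 133, 141]
  AzqIX GCGTAC/4: at [6, 16, 22, 73, 143] ⇒ [10, 20, 26, 77, 147]
  XjeX GAGCCGA/2: at [100] ⇒ [102]
  TgoIV TGACA/5: at [93, 119, 152] ⇒ [98, 124, 157]

All cut coordinates (distinct, sorted): [6, 10, 20, 26, 39, 49, 71, 77, 89, 98, 102, 117, 124, 133, 141, 147, 157]

Fragments:
  6→10: 4 bp
  10→20: 10 bp
  20→26: 6 bp
  26→39: 13 bp
  39→49: 10 bp
  49→71: 22 bp
  71→77: 6 bp
  77→89: 12 bp
  89→98: 9 bp
  98→102: 4 bp
  102→117: 15 bp
  117→124: 7 bp
  124→133: 9 bp
  133→141: 8 bp
  141→147: 6 bp
  147→157: 10 bp
  157→6 (wrap): 161-157+6 = 10 bp

[4,4,6,6,6,7,8,9,9,10,10,10,10,12,13,15,22]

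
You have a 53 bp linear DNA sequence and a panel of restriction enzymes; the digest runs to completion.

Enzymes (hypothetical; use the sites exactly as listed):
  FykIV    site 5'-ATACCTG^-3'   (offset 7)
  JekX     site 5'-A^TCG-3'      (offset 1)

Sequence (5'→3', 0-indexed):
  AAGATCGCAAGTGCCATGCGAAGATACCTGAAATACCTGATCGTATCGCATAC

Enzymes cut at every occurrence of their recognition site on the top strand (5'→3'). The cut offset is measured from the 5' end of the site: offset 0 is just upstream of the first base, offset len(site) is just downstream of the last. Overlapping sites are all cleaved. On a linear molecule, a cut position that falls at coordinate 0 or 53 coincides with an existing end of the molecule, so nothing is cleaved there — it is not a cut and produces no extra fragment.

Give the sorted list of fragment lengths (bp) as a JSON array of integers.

Per-enzyme occurrences:
  FykIV ATACCTG/7: at [23, 32] ⇒ [30, 39]
  JekX ATCG/1: at [3, 39, 44] ⇒ [4, 40, 45]

Pooled cuts: [4, 30, 39, 40, 45]

Fragment lengths:
  [0,4): 4 bp
  [4,30): 26 bp
  [30,39): 9 bp
  [39,40): 1 bp
  [40,45): 5 bp
  [45,53): 8 bp

[1,4,5,8,9,26]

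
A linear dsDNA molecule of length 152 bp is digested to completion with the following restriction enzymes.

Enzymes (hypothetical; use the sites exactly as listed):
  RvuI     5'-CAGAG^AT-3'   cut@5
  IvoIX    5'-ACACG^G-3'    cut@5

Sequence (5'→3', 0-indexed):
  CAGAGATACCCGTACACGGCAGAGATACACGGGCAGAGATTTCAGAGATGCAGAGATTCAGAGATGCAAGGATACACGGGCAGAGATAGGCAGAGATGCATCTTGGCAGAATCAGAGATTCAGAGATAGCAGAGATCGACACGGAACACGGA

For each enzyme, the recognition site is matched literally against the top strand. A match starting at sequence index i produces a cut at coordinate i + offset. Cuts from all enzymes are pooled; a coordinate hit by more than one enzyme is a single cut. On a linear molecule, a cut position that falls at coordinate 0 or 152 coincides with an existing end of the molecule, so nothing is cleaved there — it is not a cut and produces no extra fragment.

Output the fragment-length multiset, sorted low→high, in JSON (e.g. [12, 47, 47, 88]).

[2,5,6,7,7,7,7,8,8,8,9,9,9,10,13,15,22]

Per-enzyme occurrences:
  RvuI CAGAGAT/5: at [0, 19, 33, 42, 50, 58, 80, 90, 112, 120, 129] ⇒ [5, 24, 38, 47, 55, 63, 85, 95, 117, 125, 134]
  IvoIX ACACGG/5: at [13, 26, 73, 138, 145] ⇒ [18, 31, 78, 143, 150]

Pooled cuts: [5, 18, 24, 31, 38, 47, 55, 63, 78, 85, 95, 117, 125, 134, 143, 150]

Fragments:
  [0,5): 5 bp
  [5,18): 13 bp
  [18,24): 6 bp
  [24,31): 7 bp
  [31,38): 7 bp
  [38,47): 9 bp
  [47,55): 8 bp
  [55,63): 8 bp
  [63,78): 15 bp
  [78,85): 7 bp
  [85,95): 10 bp
  [95,117): 22 bp
  [117,125): 8 bp
  [125,134): 9 bp
  [134,143): 9 bp
  [143,150): 7 bp
  [150,152): 2 bp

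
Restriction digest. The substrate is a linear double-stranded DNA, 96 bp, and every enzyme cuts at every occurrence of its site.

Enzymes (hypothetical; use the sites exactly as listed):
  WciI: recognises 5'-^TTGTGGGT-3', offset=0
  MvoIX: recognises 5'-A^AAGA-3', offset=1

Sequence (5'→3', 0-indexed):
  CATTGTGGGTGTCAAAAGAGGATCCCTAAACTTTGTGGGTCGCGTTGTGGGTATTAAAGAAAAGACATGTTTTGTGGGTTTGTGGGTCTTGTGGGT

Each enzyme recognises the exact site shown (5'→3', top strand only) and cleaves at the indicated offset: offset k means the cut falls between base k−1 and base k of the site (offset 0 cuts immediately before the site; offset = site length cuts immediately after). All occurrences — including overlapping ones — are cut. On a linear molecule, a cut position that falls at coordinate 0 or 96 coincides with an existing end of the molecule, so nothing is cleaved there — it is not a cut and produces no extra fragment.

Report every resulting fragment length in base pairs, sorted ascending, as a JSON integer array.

[2,5,8,8,9,10,12,12,13,17]

Scan for sites:
  WciI TTGTGGGT/0: at [2, 32, 44, 71, 79, 88] ⇒ [2, 32, 44, 71, 79, 88]
  MvoIX AAAGA/1: at [14, 55, 60] ⇒ [15, 56, 61]

Pooled cuts: [2, 15, 32, 44, 56, 61, 71, 79, 88]

Fragments:
  [0,2): 2 bp
  [2,15): 13 bp
  [15,32): 17 bp
  [32,44): 12 bp
  [44,56): 12 bp
  [56,61): 5 bp
  [61,71): 10 bp
  [71,79): 8 bp
  [79,88): 9 bp
  [88,96): 8 bp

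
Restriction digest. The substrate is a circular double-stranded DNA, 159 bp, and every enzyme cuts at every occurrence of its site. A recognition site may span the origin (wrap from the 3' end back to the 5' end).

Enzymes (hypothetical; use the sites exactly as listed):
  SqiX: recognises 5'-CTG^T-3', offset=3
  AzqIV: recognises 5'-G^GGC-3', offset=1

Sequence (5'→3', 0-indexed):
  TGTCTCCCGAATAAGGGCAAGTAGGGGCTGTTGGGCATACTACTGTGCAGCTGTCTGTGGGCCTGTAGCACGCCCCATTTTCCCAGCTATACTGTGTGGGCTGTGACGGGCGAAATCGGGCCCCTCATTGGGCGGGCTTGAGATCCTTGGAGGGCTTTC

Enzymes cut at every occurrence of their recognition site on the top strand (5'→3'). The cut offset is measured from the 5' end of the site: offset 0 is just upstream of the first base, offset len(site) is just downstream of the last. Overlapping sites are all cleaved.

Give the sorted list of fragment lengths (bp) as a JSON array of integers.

[2,3,4,4,4,5,5,5,6,8,9,10,10,12,12,13,18,29]

Per-enzyme occurrences:
  SqiX (CTGT, off=3): starts [27, 42, 50, 54, 62, 91, 100, 158] → cuts [2, 30, 45, 53, 57, 65, 94, 103]
  AzqIV (GGGC, off=1): starts [14, 24, 32, 58, 97, 107, 117, 129, 133, 151] → cuts [15, 25, 33, 59, 98, 108, 118, 130, 134, 152]

All cut coordinates (distinct, sorted): [2, 15, 25, 30, 33, 45, 53, 57, 59, 65, 94, 98, 103, 108, 118, 130, 134, 152]

Fragments:
  2→15: 13 bp
  15→25: 10 bp
  25→30: 5 bp
  30→33: 3 bp
  33→45: 12 bp
  45→53: 8 bp
  53→57: 4 bp
  57→59: 2 bp
  59→65: 6 bp
  65→94: 29 bp
  94→98: 4 bp
  98→103: 5 bp
  103→108: 5 bp
  108→118: 10 bp
  118→130: 12 bp
  130→134: 4 bp
  134→152: 18 bp
  152→2 (wrap): 159-152+2 = 9 bp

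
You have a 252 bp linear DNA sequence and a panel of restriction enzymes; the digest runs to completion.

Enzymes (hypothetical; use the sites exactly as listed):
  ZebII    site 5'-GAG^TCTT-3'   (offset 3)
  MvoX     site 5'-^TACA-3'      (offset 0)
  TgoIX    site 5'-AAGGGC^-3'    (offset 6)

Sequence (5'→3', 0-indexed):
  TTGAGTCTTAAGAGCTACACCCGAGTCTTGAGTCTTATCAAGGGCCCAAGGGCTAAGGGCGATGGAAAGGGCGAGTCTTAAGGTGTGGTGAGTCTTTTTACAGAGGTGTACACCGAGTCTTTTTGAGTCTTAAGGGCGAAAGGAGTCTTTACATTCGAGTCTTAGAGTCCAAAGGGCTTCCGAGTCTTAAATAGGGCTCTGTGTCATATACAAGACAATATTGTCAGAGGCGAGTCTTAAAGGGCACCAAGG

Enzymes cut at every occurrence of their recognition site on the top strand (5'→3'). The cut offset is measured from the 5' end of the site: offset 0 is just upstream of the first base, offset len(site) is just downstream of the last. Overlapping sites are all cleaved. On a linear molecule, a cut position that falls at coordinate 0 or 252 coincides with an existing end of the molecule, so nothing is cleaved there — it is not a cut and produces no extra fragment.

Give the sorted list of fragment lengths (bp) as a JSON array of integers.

Scan for sites:
  ZebII (GAGTCTT, off=3): starts [2, 22, 29, 72, 89, 114, 124, 142, 156, 181, 231] → cuts [5, 25, 32, 75, 92, 117, 127, 145, 159, 184, 234]
  MvoX (TACA, off=0): starts [15, 98, 108, 149, 208] → cuts [15, 98, 108, 149, 208]
  TgoIX (AAGGGC, off=6): starts [39, 47, 54, 66, 131, 171, 239] → cuts [45, 53, 60, 72, 137, 177, 245]

All cut coordinates (distinct, sorted): [5, 15, 25, 32, 45, 53, 60, 72, 75, 92, 98, 108, 117, 127, 137, 145, 149, 159, 177, 184, 208, 234, 245]

Fragments:
  [0,5): 5 bp
  [5,15): 10 bp
  [15,25): 10 bp
  [25,32): 7 bp
  [32,45): 13 bp
  [45,53): 8 bp
  [53,60): 7 bp
  [60,72): 12 bp
  [72,75): 3 bp
  [75,92): 17 bp
  [92,98): 6 bp
  [98,108): 10 bp
  [108,117): 9 bp
  [117,127): 10 bp
  [127,137): 10 bp
  [137,145): 8 bp
  [145,149): 4 bp
  [149,159): 10 bp
  [159,177): 18 bp
  [177,184): 7 bp
  [184,208): 24 bp
  [208,234): 26 bp
  [234,245): 11 bp
  [245,252): 7 bp

[3,4,5,6,7,7,7,7,8,8,9,10,10,10,10,10,10,11,12,13,17,18,24,26]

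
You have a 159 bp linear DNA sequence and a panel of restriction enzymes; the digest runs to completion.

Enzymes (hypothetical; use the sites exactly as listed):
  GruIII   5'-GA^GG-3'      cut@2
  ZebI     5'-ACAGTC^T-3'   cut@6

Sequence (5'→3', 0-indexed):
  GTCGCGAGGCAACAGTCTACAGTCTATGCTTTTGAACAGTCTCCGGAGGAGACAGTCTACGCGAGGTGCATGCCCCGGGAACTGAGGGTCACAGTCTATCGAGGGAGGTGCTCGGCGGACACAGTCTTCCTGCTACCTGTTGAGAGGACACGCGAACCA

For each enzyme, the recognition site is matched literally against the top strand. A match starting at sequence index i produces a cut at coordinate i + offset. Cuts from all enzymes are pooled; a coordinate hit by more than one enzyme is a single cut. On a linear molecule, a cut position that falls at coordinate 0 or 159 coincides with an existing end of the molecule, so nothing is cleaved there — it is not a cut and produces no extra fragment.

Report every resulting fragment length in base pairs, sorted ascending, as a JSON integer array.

[4,6,6,7,7,7,10,10,11,14,17,19,20,21]

Per-enzyme occurrences:
  GruIII (GAGG, off=2): starts [5, 45, 62, 83, 100, 104, 143] → cuts [7, 47, 64, 85, 102, 106, 145]
  ZebI (ACAGTCT, off=6): starts [11, 18, 35, 51, 90, 120] → cuts [17, 24, 41, 57, 96, 126]

Pooled cuts: [7, 17, 24, 41, 47, 57, 64, 85, 96, 102, 106, 126, 145]

Fragments:
  [0,7): 7 bp
  [7,17): 10 bp
  [17,24): 7 bp
  [24,41): 17 bp
  [41,47): 6 bp
  [47,57): 10 bp
  [57,64): 7 bp
  [64,85): 21 bp
  [85,96): 11 bp
  [96,102): 6 bp
  [102,106): 4 bp
  [106,126): 20 bp
  [126,145): 19 bp
  [145,159): 14 bp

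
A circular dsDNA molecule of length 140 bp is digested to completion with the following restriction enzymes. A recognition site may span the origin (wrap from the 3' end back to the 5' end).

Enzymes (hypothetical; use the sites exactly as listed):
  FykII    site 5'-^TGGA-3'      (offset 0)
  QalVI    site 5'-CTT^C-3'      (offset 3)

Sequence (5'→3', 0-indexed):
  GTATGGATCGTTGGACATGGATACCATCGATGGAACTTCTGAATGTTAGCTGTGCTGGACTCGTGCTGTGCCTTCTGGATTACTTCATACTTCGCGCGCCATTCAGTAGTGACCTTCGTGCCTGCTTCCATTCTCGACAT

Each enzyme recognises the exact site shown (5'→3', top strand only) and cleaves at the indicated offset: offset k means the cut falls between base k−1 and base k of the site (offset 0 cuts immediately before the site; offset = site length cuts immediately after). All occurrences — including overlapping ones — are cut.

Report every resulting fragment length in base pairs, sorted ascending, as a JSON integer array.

[1,6,7,8,8,10,11,13,16,17,19,24]

Per-enzyme occurrences:
  FykII TGGA/0: at [3, 11, 17, 30, 55, 75] ⇒ [3, 11, 17, 30, 55, 75]
  QalVI CTTC/3: at [35, 71, 82, 89, 113, 124] ⇒ [38, 74, 85, 92, 116, 127]

All cut coordinates (distinct, sorted): [3, 11, 17, 30, 38, 55, 74, 75, 85, 92, 116, 127]

Fragments:
  3→11: 8 bp
  11→17: 6 bp
  17→30: 13 bp
  30→38: 8 bp
  38→55: 17 bp
  55→74: 19 bp
  74→75: 1 bp
  75→85: 10 bp
  85→92: 7 bp
  92→116: 24 bp
  116→127: 11 bp
  127→3 (wrap): 140-127+3 = 16 bp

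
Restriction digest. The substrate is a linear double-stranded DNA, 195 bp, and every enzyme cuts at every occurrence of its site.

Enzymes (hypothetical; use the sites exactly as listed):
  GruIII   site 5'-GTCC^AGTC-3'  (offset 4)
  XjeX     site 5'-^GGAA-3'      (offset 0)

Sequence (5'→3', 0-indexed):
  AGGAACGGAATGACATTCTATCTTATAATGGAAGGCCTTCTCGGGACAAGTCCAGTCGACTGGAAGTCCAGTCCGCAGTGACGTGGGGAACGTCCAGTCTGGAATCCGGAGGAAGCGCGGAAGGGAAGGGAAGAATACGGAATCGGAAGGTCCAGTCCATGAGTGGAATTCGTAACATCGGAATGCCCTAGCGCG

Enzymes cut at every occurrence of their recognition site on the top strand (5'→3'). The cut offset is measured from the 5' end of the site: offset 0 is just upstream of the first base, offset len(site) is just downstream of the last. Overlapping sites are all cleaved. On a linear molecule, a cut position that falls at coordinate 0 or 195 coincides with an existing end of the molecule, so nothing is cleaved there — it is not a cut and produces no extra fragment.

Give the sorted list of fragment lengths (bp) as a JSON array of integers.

Site scan:
  GruIII GTCCAGTC/4: at [49, 65, 91, 149] ⇒ [53, 69, 95, 153]
  XjeX GGAA/0: at [1, 6, 29, 61, 86, 100, 110, 118, 123, 128, 138, 144, 164, 179] ⇒ [1, 6, 29, 61, 86, 100, 110, 118, 123, 128, 138, 144, 164, 179]

All cut coordinates (distinct, sorted): [1, 6, 29, 53, 61, 69, 86, 95, 100, 110, 118, 123, 128, 138, 144, 153, 164, 179]

Fragments:
  [0,1): 1 bp
  [1,6): 5 bp
  [6,29): 23 bp
  [29,53): 24 bp
  [53,61): 8 bp
  [61,69): 8 bp
  [69,86): 17 bp
  [86,95): 9 bp
  [95,100): 5 bp
  [100,110): 10 bp
  [110,118): 8 bp
  [118,123): 5 bp
  [123,128): 5 bp
  [128,138): 10 bp
  [138,144): 6 bp
  [144,153): 9 bp
  [153,164): 11 bp
  [164,179): 15 bp
  [179,195): 16 bp

[1,5,5,5,5,6,8,8,8,9,9,10,10,11,15,16,17,23,24]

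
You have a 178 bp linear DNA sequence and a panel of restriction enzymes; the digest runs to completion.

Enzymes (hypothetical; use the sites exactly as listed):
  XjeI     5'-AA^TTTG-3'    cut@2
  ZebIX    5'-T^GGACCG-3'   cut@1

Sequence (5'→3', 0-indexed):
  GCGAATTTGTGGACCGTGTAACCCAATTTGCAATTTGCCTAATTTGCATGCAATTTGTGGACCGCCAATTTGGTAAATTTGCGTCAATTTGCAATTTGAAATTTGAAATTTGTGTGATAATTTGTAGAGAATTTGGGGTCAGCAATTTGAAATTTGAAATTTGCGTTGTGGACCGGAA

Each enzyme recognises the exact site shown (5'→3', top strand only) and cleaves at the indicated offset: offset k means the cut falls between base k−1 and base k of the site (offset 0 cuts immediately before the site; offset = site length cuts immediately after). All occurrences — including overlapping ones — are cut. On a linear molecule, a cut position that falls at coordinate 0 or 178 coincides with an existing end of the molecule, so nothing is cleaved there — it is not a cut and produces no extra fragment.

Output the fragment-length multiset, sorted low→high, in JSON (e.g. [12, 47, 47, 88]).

[5,5,5,7,7,7,7,7,7,9,9,9,10,10,10,11,11,12,14,16]

Scan for sites:
  XjeI (AATTTG, off=2): starts [3, 24, 31, 40, 51, 66, 75, 85, 92, 99, 106, 118, 129, 143, 150, 157] → cuts [5, 26, 33, 42, 53, 68, 77, 87, 94, 101, 108, 120, 131, 145, 152, 159]
  ZebIX (TGGACCG, off=1): starts [9, 57, 168] → cuts [10, 58, 169]

Pooled cuts: [5, 10, 26, 33, 42, 53, 58, 68, 77, 87, 94, 101, 108, 120, 131, 145, 152, 159, 169]

Fragments:
  [0,5): 5 bp
  [5,10): 5 bp
  [10,26): 16 bp
  [26,33): 7 bp
  [33,42): 9 bp
  [42,53): 11 bp
  [53,58): 5 bp
  [58,68): 10 bp
  [68,77): 9 bp
  [77,87): 10 bp
  [87,94): 7 bp
  [94,101): 7 bp
  [101,108): 7 bp
  [108,120): 12 bp
  [120,131): 11 bp
  [131,145): 14 bp
  [145,152): 7 bp
  [152,159): 7 bp
  [159,169): 10 bp
  [169,178): 9 bp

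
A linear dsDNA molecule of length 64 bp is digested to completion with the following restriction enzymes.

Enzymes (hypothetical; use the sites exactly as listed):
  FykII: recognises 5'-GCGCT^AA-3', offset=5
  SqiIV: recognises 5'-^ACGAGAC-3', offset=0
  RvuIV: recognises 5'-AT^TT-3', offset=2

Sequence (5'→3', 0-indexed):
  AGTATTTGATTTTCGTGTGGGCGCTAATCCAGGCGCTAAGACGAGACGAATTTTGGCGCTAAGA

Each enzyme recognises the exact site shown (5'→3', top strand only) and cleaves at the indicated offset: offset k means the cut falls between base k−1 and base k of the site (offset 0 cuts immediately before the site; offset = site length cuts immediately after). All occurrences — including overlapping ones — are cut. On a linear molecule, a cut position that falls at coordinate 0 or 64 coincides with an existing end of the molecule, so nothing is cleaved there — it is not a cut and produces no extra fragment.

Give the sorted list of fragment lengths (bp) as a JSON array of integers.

[3,4,5,5,9,11,12,15]

Site scan:
  FykII (GCGCTAA, off=5): starts [20, 32, 55] → cuts [25, 37, 60]
  SqiIV (ACGAGAC, off=0): starts [40] → cuts [40]
  RvuIV (ATTT, off=2): starts [3, 8, 49] → cuts [5, 10, 51]

All cut coordinates (distinct, sorted): [5, 10, 25, 37, 40, 51, 60]

Fragments:
  [0,5): 5 bp
  [5,10): 5 bp
  [10,25): 15 bp
  [25,37): 12 bp
  [37,40): 3 bp
  [40,51): 11 bp
  [51,60): 9 bp
  [60,64): 4 bp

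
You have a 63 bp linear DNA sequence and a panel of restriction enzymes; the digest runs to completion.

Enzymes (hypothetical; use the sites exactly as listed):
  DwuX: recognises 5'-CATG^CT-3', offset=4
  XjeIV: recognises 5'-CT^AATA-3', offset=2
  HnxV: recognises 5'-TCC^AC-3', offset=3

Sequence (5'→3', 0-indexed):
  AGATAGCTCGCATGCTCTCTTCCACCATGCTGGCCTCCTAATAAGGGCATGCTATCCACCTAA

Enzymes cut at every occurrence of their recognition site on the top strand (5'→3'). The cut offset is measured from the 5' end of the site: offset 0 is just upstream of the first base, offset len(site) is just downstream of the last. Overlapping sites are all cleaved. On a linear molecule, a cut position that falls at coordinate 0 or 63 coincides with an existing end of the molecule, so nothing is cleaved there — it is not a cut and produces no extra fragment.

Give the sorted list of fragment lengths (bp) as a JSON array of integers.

[6,6,6,9,10,12,14]

Scan for sites:
  DwuX (CATGCT, off=4): starts [10, 25, 47] → cuts [14, 29, 51]
  XjeIV (CTAATA, off=2): starts [37] → cuts [39]
  HnxV (TCCAC, off=3): starts [20, 54] → cuts [23, 57]

Pooled cuts: [14, 23, 29, 39, 51, 57]

Fragment lengths:
  [0,14): 14 bp
  [14,23): 9 bp
  [23,29): 6 bp
  [29,39): 10 bp
  [39,51): 12 bp
  [51,57): 6 bp
  [57,63): 6 bp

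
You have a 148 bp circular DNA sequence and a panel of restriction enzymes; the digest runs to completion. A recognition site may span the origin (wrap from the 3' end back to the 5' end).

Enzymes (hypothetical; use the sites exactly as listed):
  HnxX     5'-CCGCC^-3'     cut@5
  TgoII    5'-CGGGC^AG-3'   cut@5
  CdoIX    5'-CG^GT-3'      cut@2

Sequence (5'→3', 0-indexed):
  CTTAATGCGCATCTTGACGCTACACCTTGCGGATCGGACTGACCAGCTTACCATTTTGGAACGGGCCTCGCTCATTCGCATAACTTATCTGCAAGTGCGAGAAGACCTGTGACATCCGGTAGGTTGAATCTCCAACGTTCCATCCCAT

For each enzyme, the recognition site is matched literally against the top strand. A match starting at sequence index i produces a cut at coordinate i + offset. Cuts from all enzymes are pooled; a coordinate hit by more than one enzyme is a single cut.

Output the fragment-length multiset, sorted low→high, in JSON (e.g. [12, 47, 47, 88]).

[148]

Per-enzyme occurrences:
  HnxX (CCGCC, off=5): no sites
  TgoII (CGGGCAG, off=5): no sites
  CdoIX (CGGT, off=2): starts [116] → cuts [118]

All cut coordinates (distinct, sorted): [118]

Fragment lengths:
  118→118 (wrap): 148-118+118 = 148 bp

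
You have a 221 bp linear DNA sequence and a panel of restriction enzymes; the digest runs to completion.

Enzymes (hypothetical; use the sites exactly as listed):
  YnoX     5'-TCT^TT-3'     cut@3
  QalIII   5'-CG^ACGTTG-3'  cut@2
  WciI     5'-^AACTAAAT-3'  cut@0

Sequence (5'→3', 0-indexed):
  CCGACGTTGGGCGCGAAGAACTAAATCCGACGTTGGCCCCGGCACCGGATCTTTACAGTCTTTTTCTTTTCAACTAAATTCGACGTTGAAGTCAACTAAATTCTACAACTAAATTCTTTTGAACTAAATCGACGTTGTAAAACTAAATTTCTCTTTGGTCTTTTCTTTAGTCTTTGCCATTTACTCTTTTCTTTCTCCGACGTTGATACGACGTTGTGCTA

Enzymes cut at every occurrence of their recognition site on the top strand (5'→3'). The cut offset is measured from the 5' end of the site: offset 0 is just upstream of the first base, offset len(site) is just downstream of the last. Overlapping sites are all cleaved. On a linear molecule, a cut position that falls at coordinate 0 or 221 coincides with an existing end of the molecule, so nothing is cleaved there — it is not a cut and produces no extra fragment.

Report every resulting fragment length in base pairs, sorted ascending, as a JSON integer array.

Per-enzyme occurrences:
  YnoX TCTTT/3: at [49, 58, 64, 114, 151, 158, 163, 170, 184, 189] ⇒ [52, 61, 67, 117, 154, 161, 166, 173, 187, 192]
  QalIII CGACGTTG/2: at [1, 27, 80, 129, 197, 208] ⇒ [3, 29, 82, 131, 199, 210]
  WciI AACTAAAT/0: at [18, 71, 93, 106, 121, 140] ⇒ [18, 71, 93, 106, 121, 140]

Pooled cuts: [3, 18, 29, 52, 61, 67, 71, 82, 93, 106, 117, 121, 131, 140, 154, 161, 166, 173, 187, 192, 199, 210]

Fragment lengths:
  [0,3): 3 bp
  [3,18): 15 bp
  [18,29): 11 bp
  [29,52): 23 bp
  [52,61): 9 bp
  [61,67): 6 bp
  [67,71): 4 bp
  [71,82): 11 bp
  [82,93): 11 bp
  [93,106): 13 bp
  [106,117): 11 bp
  [117,121): 4 bp
  [121,131): 10 bp
  [131,140): 9 bp
  [140,154): 14 bp
  [154,161): 7 bp
  [161,166): 5 bp
  [166,173): 7 bp
  [173,187): 14 bp
  [187,192): 5 bp
  [192,199): 7 bp
  [199,210): 11 bp
  [210,221): 11 bp

[3,4,4,5,5,6,7,7,7,9,9,10,11,11,11,11,11,11,13,14,14,15,23]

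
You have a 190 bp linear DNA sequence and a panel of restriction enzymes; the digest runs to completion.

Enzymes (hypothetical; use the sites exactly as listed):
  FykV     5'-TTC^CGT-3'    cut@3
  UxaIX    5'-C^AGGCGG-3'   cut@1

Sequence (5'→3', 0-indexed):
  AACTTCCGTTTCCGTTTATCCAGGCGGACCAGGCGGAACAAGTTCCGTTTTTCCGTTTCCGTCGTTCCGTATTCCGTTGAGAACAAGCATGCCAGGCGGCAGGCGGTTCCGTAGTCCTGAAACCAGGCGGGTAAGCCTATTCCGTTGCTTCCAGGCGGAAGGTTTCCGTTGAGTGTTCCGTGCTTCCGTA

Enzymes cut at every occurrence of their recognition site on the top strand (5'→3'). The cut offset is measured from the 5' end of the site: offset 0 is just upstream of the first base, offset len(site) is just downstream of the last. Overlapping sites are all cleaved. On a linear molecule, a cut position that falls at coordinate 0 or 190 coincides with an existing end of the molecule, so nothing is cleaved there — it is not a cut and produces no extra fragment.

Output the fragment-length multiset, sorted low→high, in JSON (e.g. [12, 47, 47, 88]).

[4,6,6,6,7,7,8,8,8,9,9,9,10,12,14,15,15,18,19]

Site scan:
  FykV TTCCGT/3: at [3, 9, 42, 50, 56, 64, 71, 106, 139, 163, 175, 183] ⇒ [6, 12, 45, 53, 59, 67, 74, 109, 142, 166, 178, 186]
  UxaIX CAGGCGG/1: at [20, 29, 92, 99, 123, 151] ⇒ [21, 30, 93, 100, 124, 152]

All cut coordinates (distinct, sorted): [6, 12, 21, 30, 45, 53, 59, 67, 74, 93, 100, 109, 124, 142, 152, 166, 178, 186]

Fragments:
  [0,6): 6 bp
  [6,12): 6 bp
  [12,21): 9 bp
  [21,30): 9 bp
  [30,45): 15 bp
  [45,53): 8 bp
  [53,59): 6 bp
  [59,67): 8 bp
  [67,74): 7 bp
  [74,93): 19 bp
  [93,100): 7 bp
  [100,109): 9 bp
  [109,124): 15 bp
  [124,142): 18 bp
  [142,152): 10 bp
  [152,166): 14 bp
  [166,178): 12 bp
  [178,186): 8 bp
  [186,190): 4 bp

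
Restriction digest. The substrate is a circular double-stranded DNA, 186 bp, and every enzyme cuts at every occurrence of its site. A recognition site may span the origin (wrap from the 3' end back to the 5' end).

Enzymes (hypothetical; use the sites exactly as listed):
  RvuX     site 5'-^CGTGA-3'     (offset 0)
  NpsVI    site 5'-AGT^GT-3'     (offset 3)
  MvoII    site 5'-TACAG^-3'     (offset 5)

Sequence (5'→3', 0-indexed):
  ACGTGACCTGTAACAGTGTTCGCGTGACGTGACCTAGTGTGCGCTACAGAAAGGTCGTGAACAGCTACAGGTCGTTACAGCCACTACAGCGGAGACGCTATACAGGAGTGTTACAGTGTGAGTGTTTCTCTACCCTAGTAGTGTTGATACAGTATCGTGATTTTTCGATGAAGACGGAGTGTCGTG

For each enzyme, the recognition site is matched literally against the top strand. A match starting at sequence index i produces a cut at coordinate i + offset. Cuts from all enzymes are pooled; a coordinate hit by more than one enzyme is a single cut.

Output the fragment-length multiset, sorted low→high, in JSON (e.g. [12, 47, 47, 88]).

[1,2,3,4,5,5,5,6,6,7,9,10,10,11,11,15,16,16,19,25]

Site scan:
  RvuX (CGTGA, off=0): starts [1, 22, 27, 55, 155, 182] → cuts [1, 22, 27, 55, 155, 182]
  NpsVI (AGTGT, off=3): starts [14, 35, 106, 114, 120, 139, 177] → cuts [17, 38, 109, 117, 123, 142, 180]
  MvoII (TACAG, off=5): starts [44, 65, 75, 84, 100, 111, 147] → cuts [49, 70, 80, 89, 105, 116, 152]

Pooled cuts: [1, 17, 22, 27, 38, 49, 55, 70, 80, 89, 105, 109, 116, 117, 123, 142, 152, 155, 180, 182]

Fragments:
  1→17: 16 bp
  17→22: 5 bp
  22→27: 5 bp
  27→38: 11 bp
  38→49: 11 bp
  49→55: 6 bp
  55→70: 15 bp
  70→80: 10 bp
  80→89: 9 bp
  89→105: 16 bp
  105→109: 4 bp
  109→116: 7 bp
  116→117: 1 bp
  117→123: 6 bp
  123→142: 19 bp
  142→152: 10 bp
  152→155: 3 bp
  155→180: 25 bp
  180→182: 2 bp
  182→1 (wrap): 186-182+1 = 5 bp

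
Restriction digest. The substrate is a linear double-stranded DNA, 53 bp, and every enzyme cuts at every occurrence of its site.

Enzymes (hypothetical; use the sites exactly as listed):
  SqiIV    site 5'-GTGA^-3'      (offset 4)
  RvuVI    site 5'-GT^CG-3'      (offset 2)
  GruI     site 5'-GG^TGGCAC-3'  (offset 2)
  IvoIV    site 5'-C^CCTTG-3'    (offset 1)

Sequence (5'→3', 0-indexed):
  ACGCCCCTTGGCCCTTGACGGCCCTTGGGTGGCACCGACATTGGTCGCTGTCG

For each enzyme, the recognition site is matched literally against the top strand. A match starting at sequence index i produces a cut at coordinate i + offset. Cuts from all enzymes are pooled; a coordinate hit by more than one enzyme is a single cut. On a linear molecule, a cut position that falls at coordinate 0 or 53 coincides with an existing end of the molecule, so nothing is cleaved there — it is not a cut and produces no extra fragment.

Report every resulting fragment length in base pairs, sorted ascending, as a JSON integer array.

Scan for sites:
  SqiIV (GTGA, off=4): no sites
  RvuVI GTCG/2: at [43, 49] ⇒ [45, 51]
  GruI GGTGGCAC/2: at [27] ⇒ [29]
  IvoIV CCCTTG/1: at [4, 11, 21] ⇒ [5, 12, 22]

Pooled cuts: [5, 12, 22, 29, 45, 51]

Fragment lengths:
  [0,5): 5 bp
  [5,12): 7 bp
  [12,22): 10 bp
  [22,29): 7 bp
  [29,45): 16 bp
  [45,51): 6 bp
  [51,53): 2 bp

[2,5,6,7,7,10,16]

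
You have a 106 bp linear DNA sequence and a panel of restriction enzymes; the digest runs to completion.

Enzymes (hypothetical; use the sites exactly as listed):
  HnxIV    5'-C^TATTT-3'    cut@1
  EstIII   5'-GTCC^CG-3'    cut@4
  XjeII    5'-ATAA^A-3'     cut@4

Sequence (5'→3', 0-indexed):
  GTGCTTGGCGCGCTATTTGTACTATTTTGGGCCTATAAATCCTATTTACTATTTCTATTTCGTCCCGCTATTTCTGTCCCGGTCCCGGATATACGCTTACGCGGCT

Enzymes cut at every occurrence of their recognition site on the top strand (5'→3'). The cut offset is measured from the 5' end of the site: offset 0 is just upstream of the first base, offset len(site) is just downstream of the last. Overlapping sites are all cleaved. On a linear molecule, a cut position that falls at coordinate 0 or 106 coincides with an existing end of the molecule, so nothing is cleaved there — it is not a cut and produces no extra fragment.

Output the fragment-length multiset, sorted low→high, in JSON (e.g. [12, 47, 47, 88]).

[3,4,6,6,7,9,10,11,13,16,21]

Per-enzyme occurrences:
  HnxIV CTATTT/1: at [12, 21, 41, 48, 54, 67] ⇒ [13, 22, 42, 49, 55, 68]
  EstIII GTCCCG/4: at [61, 75, 81] ⇒ [65, 79, 85]
  XjeII ATAAA/4: at [34] ⇒ [38]

Pooled cuts: [13, 22, 38, 42, 49, 55, 65, 68, 79, 85]

Fragment lengths:
  [0,13): 13 bp
  [13,22): 9 bp
  [22,38): 16 bp
  [38,42): 4 bp
  [42,49): 7 bp
  [49,55): 6 bp
  [55,65): 10 bp
  [65,68): 3 bp
  [68,79): 11 bp
  [79,85): 6 bp
  [85,106): 21 bp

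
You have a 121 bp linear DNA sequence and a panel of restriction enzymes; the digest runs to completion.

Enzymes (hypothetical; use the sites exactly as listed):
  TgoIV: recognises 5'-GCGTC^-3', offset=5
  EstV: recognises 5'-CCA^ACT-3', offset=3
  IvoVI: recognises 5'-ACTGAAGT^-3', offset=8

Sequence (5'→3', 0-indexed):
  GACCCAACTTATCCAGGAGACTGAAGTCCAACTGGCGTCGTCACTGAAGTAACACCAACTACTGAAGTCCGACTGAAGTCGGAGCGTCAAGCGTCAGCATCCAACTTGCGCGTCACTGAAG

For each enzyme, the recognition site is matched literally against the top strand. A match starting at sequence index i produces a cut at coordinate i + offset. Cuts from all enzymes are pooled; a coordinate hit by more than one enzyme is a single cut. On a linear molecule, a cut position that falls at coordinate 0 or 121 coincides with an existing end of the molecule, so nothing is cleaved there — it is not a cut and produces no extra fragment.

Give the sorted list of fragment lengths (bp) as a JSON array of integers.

Scan for sites:
  TgoIV (GCGTC, off=5): starts [34, 83, 90, 109] → cuts [39, 88, 95, 114]
  EstV (CCAACT, off=3): starts [3, 27, 54, 100] → cuts [6, 30, 57, 103]
  IvoVI (ACTGAAGT, off=8): starts [19, 42, 60, 71] → cuts [27, 50, 68, 79]

Pooled cuts: [6, 27, 30, 39, 50, 57, 68, 79, 88, 95, 103, 114]

Fragment lengths:
  [0,6): 6 bp
  [6,27): 21 bp
  [27,30): 3 bp
  [30,39): 9 bp
  [39,50): 11 bp
  [50,57): 7 bp
  [57,68): 11 bp
  [68,79): 11 bp
  [79,88): 9 bp
  [88,95): 7 bp
  [95,103): 8 bp
  [103,114): 11 bp
  [114,121): 7 bp

[3,6,7,7,7,8,9,9,11,11,11,11,21]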